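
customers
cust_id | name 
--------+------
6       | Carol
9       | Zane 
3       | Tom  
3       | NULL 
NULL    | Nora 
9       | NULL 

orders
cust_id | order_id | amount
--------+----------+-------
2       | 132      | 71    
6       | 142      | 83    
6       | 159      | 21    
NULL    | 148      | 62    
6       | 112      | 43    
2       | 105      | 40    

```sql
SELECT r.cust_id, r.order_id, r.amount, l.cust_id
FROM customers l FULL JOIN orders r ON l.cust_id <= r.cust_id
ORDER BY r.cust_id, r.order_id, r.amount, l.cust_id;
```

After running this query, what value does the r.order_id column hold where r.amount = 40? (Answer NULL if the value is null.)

FULL OUTER JOIN keeps every row from both sides; unmatched rows get NULL for the other side's columns.
Matching on l.cust_id <= r.cust_id. A NULL in a compared column never satisfies the condition.
- l row (cust_id=6): matches 3 r row(s) → 3 output row(s).
- l row (cust_id=9): no match → kept, r columns NULL.
- l row (cust_id=3): matches 3 r row(s) → 3 output row(s).
- l row (cust_id=3): matches 3 r row(s) → 3 output row(s).
- l row (cust_id=NULL): no match → kept, r columns NULL.
- l row (cust_id=9): no match → kept, r columns NULL.
- plus 3 unmatched r row(s), each kept with NULL l columns.

105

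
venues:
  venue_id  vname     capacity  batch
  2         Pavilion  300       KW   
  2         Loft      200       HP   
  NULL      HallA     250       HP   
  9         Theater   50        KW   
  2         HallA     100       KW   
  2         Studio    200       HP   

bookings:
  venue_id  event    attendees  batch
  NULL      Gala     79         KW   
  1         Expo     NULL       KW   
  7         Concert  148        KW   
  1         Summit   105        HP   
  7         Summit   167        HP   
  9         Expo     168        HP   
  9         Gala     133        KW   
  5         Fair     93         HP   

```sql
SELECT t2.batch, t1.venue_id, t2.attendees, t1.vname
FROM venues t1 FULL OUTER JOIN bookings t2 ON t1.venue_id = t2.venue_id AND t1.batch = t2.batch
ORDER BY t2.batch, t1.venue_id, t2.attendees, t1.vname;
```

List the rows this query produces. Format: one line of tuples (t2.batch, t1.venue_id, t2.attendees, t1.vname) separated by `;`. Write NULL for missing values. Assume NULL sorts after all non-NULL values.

FULL OUTER JOIN keeps every row from both sides; unmatched rows get NULL for the other side's columns.
Matching on t1.venue_id = t2.venue_id AND t1.batch = t2.batch. A NULL in a compared column never satisfies the condition.
- t1 row (venue_id=2, batch=KW): no match → kept, t2 columns NULL.
- t1 row (venue_id=2, batch=HP): no match → kept, t2 columns NULL.
- t1 row (venue_id=NULL, batch=HP): no match → kept, t2 columns NULL.
- t1 row (venue_id=9, batch=KW): matches 1 t2 row(s) → 1 output row(s).
- t1 row (venue_id=2, batch=KW): no match → kept, t2 columns NULL.
- t1 row (venue_id=2, batch=HP): no match → kept, t2 columns NULL.
- 7 row(s) from t2 found no t1 partner → padded with NULL.

(HP, NULL, 93, NULL); (HP, NULL, 105, NULL); (HP, NULL, 167, NULL); (HP, NULL, 168, NULL); (KW, 9, 133, Theater); (KW, NULL, 79, NULL); (KW, NULL, 148, NULL); (KW, NULL, NULL, NULL); (NULL, 2, NULL, HallA); (NULL, 2, NULL, Loft); (NULL, 2, NULL, Pavilion); (NULL, 2, NULL, Studio); (NULL, NULL, NULL, HallA)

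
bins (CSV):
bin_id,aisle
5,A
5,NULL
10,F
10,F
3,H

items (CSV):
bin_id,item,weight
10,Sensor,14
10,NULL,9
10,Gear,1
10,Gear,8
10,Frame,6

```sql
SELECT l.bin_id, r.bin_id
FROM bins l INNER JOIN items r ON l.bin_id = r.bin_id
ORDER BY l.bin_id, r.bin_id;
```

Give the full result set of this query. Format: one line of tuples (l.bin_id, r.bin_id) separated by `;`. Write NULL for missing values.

INNER JOIN keeps only pairs where the ON condition holds.
Matching on l.bin_id = r.bin_id.
Matched pairs: 10.

(10, 10); (10, 10); (10, 10); (10, 10); (10, 10); (10, 10); (10, 10); (10, 10); (10, 10); (10, 10)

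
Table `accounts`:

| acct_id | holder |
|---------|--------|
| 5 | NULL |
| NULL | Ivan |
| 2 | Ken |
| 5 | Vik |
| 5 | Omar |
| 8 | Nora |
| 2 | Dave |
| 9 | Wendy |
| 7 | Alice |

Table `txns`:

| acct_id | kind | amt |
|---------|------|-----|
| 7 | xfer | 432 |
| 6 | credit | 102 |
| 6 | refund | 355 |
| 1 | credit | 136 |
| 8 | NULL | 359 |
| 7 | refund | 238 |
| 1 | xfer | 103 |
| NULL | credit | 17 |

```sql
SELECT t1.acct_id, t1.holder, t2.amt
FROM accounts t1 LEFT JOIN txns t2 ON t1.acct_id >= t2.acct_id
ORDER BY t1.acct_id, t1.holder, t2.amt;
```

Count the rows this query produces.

31

LEFT JOIN keeps every row from `accounts`; unmatched rows get NULL for `txns`'s columns.
Matching on t1.acct_id >= t2.acct_id. A NULL in a compared column never satisfies the condition.
- t1[0] acct_id=5 → 2 match(es) in t2 → 2 row(s).
- t1[1] acct_id=NULL → no match; kept with NULLs on the t2 side.
- t1[2] acct_id=2 → 2 match(es) in t2 → 2 row(s).
- t1[3] acct_id=5 → 2 match(es) in t2 → 2 row(s).
- t1[4] acct_id=5 → 2 match(es) in t2 → 2 row(s).
- t1[5] acct_id=8 → 7 match(es) in t2 → 7 row(s).
- t1[6] acct_id=2 → 2 match(es) in t2 → 2 row(s).
- t1[7] acct_id=9 → 7 match(es) in t2 → 7 row(s).
- t1[8] acct_id=7 → 6 match(es) in t2 → 6 row(s).
Total: 30 matched + 1 padded = 31 rows.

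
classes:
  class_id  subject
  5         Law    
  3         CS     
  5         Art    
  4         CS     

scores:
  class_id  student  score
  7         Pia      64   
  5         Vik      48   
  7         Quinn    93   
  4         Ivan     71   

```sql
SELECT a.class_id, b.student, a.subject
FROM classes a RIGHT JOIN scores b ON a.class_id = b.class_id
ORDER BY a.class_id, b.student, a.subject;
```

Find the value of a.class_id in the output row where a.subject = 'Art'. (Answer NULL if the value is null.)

RIGHT JOIN keeps every row from `scores`; unmatched rows get NULL for `classes`'s columns.
Matching on a.class_id = b.class_id.
- class_id=5: 1 matching b row(s), so 1 row(s) emitted.
- class_id=3: no matching b row.
- class_id=5: 1 matching b row(s), so 1 row(s) emitted.
- class_id=4: 1 matching b row(s), so 1 row(s) emitted.
- plus 2 unmatched b row(s), each kept with NULL a columns.

5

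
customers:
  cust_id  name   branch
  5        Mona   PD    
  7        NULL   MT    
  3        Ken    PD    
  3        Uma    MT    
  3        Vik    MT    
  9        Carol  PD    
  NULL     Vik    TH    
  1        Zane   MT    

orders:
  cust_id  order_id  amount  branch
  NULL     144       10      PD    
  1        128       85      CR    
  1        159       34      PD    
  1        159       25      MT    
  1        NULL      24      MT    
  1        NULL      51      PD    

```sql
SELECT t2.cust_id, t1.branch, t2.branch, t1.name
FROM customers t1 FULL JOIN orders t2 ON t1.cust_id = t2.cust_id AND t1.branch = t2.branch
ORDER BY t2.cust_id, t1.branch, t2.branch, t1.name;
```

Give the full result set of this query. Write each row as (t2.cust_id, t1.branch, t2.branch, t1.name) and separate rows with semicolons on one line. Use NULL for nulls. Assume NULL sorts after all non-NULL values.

(1, MT, MT, Zane); (1, MT, MT, Zane); (1, NULL, CR, NULL); (1, NULL, PD, NULL); (1, NULL, PD, NULL); (NULL, MT, NULL, Uma); (NULL, MT, NULL, Vik); (NULL, MT, NULL, NULL); (NULL, PD, NULL, Carol); (NULL, PD, NULL, Ken); (NULL, PD, NULL, Mona); (NULL, TH, NULL, Vik); (NULL, NULL, PD, NULL)

FULL OUTER JOIN keeps every row from both sides; unmatched rows get NULL for the other side's columns.
Matching on t1.cust_id = t2.cust_id AND t1.branch = t2.branch. A NULL in a compared column never satisfies the condition.
Matched pairs: 2; unmatched t1 rows kept: 7; unmatched t2 rows kept: 4.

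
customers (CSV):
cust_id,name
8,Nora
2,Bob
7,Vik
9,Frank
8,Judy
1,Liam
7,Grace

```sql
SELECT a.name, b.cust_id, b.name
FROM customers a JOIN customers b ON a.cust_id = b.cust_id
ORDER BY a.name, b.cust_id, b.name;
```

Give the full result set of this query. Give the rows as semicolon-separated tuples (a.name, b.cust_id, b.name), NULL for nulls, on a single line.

INNER JOIN keeps only pairs where the ON condition holds.
Matching on a.cust_id = b.cust_id.
Matched pairs: 11.

(Bob, 2, Bob); (Frank, 9, Frank); (Grace, 7, Grace); (Grace, 7, Vik); (Judy, 8, Judy); (Judy, 8, Nora); (Liam, 1, Liam); (Nora, 8, Judy); (Nora, 8, Nora); (Vik, 7, Grace); (Vik, 7, Vik)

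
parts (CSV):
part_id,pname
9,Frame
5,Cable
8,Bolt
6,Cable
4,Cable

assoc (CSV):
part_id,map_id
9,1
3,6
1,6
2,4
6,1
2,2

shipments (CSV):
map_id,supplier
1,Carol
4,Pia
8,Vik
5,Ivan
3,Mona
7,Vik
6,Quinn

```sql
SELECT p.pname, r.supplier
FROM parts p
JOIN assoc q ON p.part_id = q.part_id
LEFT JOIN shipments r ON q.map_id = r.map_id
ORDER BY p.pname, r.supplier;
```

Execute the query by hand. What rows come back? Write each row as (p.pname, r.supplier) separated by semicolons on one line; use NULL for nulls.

Step 1 — p INNER JOIN q on part_id → 2 row(s).
Then LEFT JOIN `shipments r` on map_id: each of those 2 rows is kept; rows whose q.map_id has no match in r get NULL for r's columns.

(Cable, Carol); (Frame, Carol)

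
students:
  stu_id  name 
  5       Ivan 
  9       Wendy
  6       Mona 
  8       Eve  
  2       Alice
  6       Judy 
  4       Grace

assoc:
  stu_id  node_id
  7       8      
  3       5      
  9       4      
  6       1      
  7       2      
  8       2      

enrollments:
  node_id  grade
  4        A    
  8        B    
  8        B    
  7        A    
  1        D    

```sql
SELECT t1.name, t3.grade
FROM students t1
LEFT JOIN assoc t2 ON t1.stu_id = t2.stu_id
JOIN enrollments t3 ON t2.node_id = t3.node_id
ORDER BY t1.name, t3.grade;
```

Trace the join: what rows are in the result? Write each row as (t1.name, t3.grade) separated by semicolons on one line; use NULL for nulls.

Evaluate left to right. First `students t1 LEFT JOIN assoc t2` on stu_id: 7 row(s).
Then INNER JOIN `enrollments t3` on node_id: keep only rows whose t2.node_id appears in t3.

(Judy, D); (Mona, D); (Wendy, A)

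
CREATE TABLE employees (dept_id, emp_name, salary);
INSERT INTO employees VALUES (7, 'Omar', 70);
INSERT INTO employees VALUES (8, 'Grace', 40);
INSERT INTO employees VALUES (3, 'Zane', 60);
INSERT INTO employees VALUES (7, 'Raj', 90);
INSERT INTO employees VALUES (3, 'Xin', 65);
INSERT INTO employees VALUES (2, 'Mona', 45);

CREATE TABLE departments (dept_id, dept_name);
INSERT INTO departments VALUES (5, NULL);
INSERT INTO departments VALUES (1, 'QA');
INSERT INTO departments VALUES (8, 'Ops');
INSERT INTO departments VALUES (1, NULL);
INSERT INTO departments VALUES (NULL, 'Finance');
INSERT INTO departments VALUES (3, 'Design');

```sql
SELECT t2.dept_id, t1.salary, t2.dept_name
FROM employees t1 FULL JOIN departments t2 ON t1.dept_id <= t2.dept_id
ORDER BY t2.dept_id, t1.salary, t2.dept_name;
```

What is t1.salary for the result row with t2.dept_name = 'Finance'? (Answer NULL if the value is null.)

NULL

FULL OUTER JOIN keeps every row from both sides; unmatched rows get NULL for the other side's columns.
Matching on t1.dept_id <= t2.dept_id. A NULL in a compared column never satisfies the condition.
Matched pairs: 12; unmatched t1 rows kept: 0; unmatched t2 rows kept: 3.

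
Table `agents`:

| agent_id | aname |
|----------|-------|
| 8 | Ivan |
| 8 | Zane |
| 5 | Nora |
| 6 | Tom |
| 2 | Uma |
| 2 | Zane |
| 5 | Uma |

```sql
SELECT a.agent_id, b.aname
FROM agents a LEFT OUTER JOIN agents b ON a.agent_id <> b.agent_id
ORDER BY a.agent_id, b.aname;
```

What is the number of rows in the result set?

LEFT JOIN keeps every row from `agents a`; unmatched rows get NULL for `agents b`'s columns.
Matching on a.agent_id <> b.agent_id.
Matched pairs: 36; unmatched a rows kept: 0.
Total: 36 rows.

36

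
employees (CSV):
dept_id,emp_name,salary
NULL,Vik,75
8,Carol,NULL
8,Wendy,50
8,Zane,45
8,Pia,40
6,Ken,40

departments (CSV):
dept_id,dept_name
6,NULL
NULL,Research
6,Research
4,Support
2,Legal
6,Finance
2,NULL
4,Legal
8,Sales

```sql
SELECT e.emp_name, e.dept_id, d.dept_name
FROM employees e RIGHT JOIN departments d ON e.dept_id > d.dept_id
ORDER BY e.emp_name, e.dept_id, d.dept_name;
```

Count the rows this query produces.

34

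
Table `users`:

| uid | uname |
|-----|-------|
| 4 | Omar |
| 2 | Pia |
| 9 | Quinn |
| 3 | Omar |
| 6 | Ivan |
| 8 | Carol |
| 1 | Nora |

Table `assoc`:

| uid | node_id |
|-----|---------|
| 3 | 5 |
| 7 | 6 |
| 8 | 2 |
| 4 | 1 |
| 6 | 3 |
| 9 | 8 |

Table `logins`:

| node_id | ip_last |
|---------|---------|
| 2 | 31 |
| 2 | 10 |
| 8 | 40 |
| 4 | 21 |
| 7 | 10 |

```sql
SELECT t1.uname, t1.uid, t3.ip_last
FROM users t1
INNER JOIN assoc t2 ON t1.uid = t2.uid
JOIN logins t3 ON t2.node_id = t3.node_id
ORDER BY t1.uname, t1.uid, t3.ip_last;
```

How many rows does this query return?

3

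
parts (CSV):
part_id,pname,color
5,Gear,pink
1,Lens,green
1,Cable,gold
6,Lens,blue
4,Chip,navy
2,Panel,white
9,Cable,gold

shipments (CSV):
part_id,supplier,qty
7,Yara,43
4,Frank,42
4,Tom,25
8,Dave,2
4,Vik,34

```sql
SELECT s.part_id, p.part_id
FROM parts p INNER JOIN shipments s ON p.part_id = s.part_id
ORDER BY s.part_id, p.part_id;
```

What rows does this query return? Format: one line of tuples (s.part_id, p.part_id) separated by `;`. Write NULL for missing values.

INNER JOIN keeps only pairs where the ON condition holds.
Matching on p.part_id = s.part_id.
- p[0] part_id=5 → no match; dropped.
- p[1] part_id=1 → no match; dropped.
- p[2] part_id=1 → no match; dropped.
- p[3] part_id=6 → no match; dropped.
- p[4] part_id=4 → 3 match(es) in s → 3 row(s).
- p[5] part_id=2 → no match; dropped.
- p[6] part_id=9 → no match; dropped.
After projecting and ordering:
s.part_id | p.part_id
4 | 4
4 | 4
4 | 4

(4, 4); (4, 4); (4, 4)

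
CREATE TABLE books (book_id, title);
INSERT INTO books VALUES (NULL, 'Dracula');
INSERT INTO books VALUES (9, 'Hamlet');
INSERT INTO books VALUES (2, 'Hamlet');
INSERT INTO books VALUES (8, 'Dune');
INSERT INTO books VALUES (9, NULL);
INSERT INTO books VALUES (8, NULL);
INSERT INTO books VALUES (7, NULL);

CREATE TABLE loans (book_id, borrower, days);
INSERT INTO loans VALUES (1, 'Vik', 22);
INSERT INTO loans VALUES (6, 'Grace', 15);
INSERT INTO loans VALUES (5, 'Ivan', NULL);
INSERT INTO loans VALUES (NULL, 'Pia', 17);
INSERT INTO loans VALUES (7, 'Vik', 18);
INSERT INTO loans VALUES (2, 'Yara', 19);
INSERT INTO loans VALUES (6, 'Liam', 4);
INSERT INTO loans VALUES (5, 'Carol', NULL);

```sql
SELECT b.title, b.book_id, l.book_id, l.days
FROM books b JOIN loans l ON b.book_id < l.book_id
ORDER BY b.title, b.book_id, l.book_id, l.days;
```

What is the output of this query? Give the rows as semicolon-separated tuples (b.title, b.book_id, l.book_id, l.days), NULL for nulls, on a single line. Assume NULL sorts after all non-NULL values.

INNER JOIN keeps only pairs where the ON condition holds.
Matching on b.book_id < l.book_id. A NULL in a compared column never satisfies the condition.
- b (book_id=NULL) has no partner → excluded.
- b (book_id=9) has no partner → excluded.
- b (book_id=2) pairs with 5 row(s) of l.
- b (book_id=8) has no partner → excluded.
- b (book_id=9) has no partner → excluded.
- b (book_id=8) has no partner → excluded.
- b (book_id=7) has no partner → excluded.
After projecting and ordering:
b.title | b.book_id | l.book_id | l.days
Hamlet | 2 | 5 | NULL
Hamlet | 2 | 5 | NULL
Hamlet | 2 | 6 | 4
Hamlet | 2 | 6 | 15
Hamlet | 2 | 7 | 18

(Hamlet, 2, 5, NULL); (Hamlet, 2, 5, NULL); (Hamlet, 2, 6, 4); (Hamlet, 2, 6, 15); (Hamlet, 2, 7, 18)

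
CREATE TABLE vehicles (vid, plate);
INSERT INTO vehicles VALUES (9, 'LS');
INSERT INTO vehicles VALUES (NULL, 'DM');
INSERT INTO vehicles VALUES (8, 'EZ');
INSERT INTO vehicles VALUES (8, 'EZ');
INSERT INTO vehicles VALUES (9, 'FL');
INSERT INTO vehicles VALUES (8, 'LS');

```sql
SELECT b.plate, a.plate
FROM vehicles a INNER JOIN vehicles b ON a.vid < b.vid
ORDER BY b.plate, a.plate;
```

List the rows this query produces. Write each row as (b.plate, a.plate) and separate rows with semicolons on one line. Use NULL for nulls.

INNER JOIN keeps only pairs where the ON condition holds.
Matching on a.vid < b.vid. A NULL in a compared column never satisfies the condition.
Matched pairs: 6.

(FL, EZ); (FL, EZ); (FL, LS); (LS, EZ); (LS, EZ); (LS, LS)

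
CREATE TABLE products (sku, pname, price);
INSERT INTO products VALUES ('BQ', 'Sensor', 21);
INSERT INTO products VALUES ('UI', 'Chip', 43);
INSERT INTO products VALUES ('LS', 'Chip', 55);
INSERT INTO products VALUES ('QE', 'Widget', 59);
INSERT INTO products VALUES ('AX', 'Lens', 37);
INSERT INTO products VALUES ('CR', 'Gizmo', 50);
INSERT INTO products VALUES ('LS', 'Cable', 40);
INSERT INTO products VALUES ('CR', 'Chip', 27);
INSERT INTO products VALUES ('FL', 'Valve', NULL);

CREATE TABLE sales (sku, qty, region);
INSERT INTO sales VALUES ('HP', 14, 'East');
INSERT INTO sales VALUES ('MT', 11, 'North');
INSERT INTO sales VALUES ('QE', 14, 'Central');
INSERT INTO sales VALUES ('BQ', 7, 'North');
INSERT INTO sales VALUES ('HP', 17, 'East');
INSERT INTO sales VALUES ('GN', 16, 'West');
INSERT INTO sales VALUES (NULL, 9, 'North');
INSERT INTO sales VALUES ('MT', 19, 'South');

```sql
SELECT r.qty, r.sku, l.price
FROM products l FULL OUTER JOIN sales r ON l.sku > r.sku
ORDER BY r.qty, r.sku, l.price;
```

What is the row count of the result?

FULL OUTER JOIN keeps every row from both sides; unmatched rows get NULL for the other side's columns.
Matching on l.sku > r.sku. A NULL in a compared column never satisfies the condition.
- l row (sku=BQ): no match → kept, r columns NULL.
- l row (sku=UI): matches 7 r row(s) → 7 output row(s).
- l row (sku=LS): matches 4 r row(s) → 4 output row(s).
- l row (sku=QE): matches 6 r row(s) → 6 output row(s).
- l row (sku=AX): no match → kept, r columns NULL.
- l row (sku=CR): matches 1 r row(s) → 1 output row(s).
- l row (sku=LS): matches 4 r row(s) → 4 output row(s).
- l row (sku=CR): matches 1 r row(s) → 1 output row(s).
- l row (sku=FL): matches 1 r row(s) → 1 output row(s).
- plus 1 unmatched r row(s), each kept with NULL l columns.
Total: 24 matched + 3 padded = 27 rows.

27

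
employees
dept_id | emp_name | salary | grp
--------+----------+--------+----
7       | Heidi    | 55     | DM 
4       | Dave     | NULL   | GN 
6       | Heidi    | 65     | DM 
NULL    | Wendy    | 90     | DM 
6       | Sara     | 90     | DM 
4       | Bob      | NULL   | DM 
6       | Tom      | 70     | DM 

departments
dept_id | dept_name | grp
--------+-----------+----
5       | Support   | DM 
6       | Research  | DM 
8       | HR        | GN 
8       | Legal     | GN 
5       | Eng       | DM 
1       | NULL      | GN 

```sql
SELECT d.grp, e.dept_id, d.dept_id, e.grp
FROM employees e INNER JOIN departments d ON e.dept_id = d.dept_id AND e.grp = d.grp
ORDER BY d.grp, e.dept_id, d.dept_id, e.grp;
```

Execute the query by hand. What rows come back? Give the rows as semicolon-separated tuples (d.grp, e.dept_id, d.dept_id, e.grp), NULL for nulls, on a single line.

(DM, 6, 6, DM); (DM, 6, 6, DM); (DM, 6, 6, DM)

INNER JOIN keeps only pairs where the ON condition holds.
Matching on e.dept_id = d.dept_id AND e.grp = d.grp. A NULL in a compared column never satisfies the condition.
- e (dept_id=7, grp=DM) has no partner → excluded.
- e (dept_id=4, grp=GN) has no partner → excluded.
- e (dept_id=6, grp=DM) pairs with 1 row(s) of d.
- e (dept_id=NULL, grp=DM) has no partner → excluded.
- e (dept_id=6, grp=DM) pairs with 1 row(s) of d.
- e (dept_id=4, grp=DM) has no partner → excluded.
- e (dept_id=6, grp=DM) pairs with 1 row(s) of d.
After projecting and ordering:
d.grp | e.dept_id | d.dept_id | e.grp
DM | 6 | 6 | DM
DM | 6 | 6 | DM
DM | 6 | 6 | DM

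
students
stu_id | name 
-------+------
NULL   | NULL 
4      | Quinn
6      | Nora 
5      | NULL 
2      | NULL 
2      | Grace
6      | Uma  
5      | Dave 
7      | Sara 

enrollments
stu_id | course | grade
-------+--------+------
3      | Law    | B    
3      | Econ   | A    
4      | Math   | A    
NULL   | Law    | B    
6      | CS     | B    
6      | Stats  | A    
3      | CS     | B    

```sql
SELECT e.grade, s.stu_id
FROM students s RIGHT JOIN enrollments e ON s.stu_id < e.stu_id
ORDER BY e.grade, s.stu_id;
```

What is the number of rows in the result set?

RIGHT JOIN keeps every row from `enrollments`; unmatched rows get NULL for `students`'s columns.
Matching on s.stu_id < e.stu_id. A NULL in a compared column never satisfies the condition.
Matched pairs: 18; unmatched e rows kept: 1.
Total: 18 matched + 1 padded = 19 rows.

19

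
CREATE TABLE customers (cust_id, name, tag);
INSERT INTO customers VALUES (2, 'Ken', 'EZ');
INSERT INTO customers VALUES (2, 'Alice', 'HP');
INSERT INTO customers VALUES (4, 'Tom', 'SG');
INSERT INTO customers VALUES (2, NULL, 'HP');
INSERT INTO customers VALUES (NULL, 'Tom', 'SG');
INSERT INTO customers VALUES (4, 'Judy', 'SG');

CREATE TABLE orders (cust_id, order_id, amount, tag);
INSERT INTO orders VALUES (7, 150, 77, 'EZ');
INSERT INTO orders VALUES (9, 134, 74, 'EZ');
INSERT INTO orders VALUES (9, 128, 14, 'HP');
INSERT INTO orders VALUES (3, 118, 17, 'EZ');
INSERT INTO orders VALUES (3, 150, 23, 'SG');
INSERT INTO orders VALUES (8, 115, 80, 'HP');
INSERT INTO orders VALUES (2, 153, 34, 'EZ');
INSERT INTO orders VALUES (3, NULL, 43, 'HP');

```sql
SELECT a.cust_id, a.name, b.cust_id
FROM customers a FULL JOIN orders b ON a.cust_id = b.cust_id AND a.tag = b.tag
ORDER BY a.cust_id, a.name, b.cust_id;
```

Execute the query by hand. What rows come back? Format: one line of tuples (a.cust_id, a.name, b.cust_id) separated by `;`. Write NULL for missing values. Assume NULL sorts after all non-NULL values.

FULL OUTER JOIN keeps every row from both sides; unmatched rows get NULL for the other side's columns.
Matching on a.cust_id = b.cust_id AND a.tag = b.tag. A NULL in a compared column never satisfies the condition.
- a row (cust_id=2, tag=EZ): matches 1 b row(s) → 1 output row(s).
- a row (cust_id=2, tag=HP): no match → kept, b columns NULL.
- a row (cust_id=4, tag=SG): no match → kept, b columns NULL.
- a row (cust_id=2, tag=HP): no match → kept, b columns NULL.
- a row (cust_id=NULL, tag=SG): no match → kept, b columns NULL.
- a row (cust_id=4, tag=SG): no match → kept, b columns NULL.
- plus 7 unmatched b row(s), each kept with NULL a columns.

(2, Alice, NULL); (2, Ken, 2); (2, NULL, NULL); (4, Judy, NULL); (4, Tom, NULL); (NULL, Tom, NULL); (NULL, NULL, 3); (NULL, NULL, 3); (NULL, NULL, 3); (NULL, NULL, 7); (NULL, NULL, 8); (NULL, NULL, 9); (NULL, NULL, 9)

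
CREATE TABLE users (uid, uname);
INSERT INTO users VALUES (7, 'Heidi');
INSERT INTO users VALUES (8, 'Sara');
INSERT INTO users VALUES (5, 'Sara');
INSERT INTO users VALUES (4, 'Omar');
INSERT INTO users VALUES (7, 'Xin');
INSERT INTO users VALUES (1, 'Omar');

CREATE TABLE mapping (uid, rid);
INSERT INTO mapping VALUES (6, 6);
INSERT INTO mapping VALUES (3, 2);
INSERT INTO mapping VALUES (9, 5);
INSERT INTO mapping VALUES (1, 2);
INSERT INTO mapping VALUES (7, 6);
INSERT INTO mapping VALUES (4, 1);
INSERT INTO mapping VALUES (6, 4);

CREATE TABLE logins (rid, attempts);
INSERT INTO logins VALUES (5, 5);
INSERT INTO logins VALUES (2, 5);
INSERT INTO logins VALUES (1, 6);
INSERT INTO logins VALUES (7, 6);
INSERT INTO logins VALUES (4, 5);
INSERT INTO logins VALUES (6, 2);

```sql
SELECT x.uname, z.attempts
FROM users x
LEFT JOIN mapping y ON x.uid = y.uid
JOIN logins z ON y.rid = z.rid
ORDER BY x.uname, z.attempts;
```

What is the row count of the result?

4

Joins associate left-to-right: users LEFT JOIN mapping on uid gives 6 intermediate row(s).
Then INNER JOIN `logins z` on rid: keep only rows whose y.rid appears in z.
Result: 4 row(s).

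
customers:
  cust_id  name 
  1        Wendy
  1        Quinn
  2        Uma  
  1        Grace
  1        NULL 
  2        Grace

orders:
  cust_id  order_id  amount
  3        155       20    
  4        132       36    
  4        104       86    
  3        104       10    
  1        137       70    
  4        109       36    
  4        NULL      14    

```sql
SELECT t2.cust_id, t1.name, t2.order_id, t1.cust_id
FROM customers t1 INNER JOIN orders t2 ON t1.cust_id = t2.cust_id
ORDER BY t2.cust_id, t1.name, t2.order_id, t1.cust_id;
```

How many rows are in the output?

INNER JOIN keeps only pairs where the ON condition holds.
Matching on t1.cust_id = t2.cust_id.
Matched pairs: 4.
Total: 4 rows.

4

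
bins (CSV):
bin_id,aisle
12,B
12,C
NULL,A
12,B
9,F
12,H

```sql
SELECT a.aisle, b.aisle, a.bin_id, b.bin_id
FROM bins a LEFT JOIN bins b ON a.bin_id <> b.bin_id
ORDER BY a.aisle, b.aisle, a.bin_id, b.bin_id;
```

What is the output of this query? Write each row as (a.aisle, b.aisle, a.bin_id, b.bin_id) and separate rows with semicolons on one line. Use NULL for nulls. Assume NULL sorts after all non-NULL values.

(A, NULL, NULL, NULL); (B, F, 12, 9); (B, F, 12, 9); (C, F, 12, 9); (F, B, 9, 12); (F, B, 9, 12); (F, C, 9, 12); (F, H, 9, 12); (H, F, 12, 9)

LEFT JOIN keeps every row from `bins a`; unmatched rows get NULL for `bins b`'s columns.
Matching on a.bin_id <> b.bin_id. A NULL in a compared column never satisfies the condition.
- a[0] bin_id=12 → 1 match(es) in b → 1 row(s).
- a[1] bin_id=12 → 1 match(es) in b → 1 row(s).
- a[2] bin_id=NULL → no match; kept with NULLs on the b side.
- a[3] bin_id=12 → 1 match(es) in b → 1 row(s).
- a[4] bin_id=9 → 4 match(es) in b → 4 row(s).
- a[5] bin_id=12 → 1 match(es) in b → 1 row(s).
After projecting and ordering:
a.aisle | b.aisle | a.bin_id | b.bin_id
A | NULL | NULL | NULL
B | F | 12 | 9
B | F | 12 | 9
C | F | 12 | 9
F | B | 9 | 12
F | B | 9 | 12
F | C | 9 | 12
F | H | 9 | 12
H | F | 12 | 9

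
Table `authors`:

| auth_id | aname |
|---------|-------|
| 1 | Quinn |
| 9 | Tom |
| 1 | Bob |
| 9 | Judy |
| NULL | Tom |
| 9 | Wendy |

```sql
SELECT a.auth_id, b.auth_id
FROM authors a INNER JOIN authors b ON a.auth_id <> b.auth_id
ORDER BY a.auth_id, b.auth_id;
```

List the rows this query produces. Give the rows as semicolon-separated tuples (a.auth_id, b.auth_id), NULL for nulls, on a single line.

(1, 9); (1, 9); (1, 9); (1, 9); (1, 9); (1, 9); (9, 1); (9, 1); (9, 1); (9, 1); (9, 1); (9, 1)

INNER JOIN keeps only pairs where the ON condition holds.
Matching on a.auth_id <> b.auth_id. A NULL in a compared column never satisfies the condition.
- a[0] auth_id=1 → 3 match(es) in b → 3 row(s).
- a[1] auth_id=9 → 2 match(es) in b → 2 row(s).
- a[2] auth_id=1 → 3 match(es) in b → 3 row(s).
- a[3] auth_id=9 → 2 match(es) in b → 2 row(s).
- a[4] auth_id=NULL → no match; dropped.
- a[5] auth_id=9 → 2 match(es) in b → 2 row(s).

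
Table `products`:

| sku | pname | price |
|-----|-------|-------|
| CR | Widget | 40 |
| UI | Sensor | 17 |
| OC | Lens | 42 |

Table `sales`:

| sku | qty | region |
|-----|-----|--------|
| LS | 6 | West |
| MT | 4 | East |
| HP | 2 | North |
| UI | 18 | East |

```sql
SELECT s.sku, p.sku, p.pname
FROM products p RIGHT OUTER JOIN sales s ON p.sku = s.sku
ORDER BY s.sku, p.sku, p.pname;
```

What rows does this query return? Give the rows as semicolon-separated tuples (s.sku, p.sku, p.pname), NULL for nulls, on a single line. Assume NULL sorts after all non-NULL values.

RIGHT JOIN keeps every row from `sales`; unmatched rows get NULL for `products`'s columns.
Matching on p.sku = s.sku.
Matched pairs: 1; unmatched s rows kept: 3.

(HP, NULL, NULL); (LS, NULL, NULL); (MT, NULL, NULL); (UI, UI, Sensor)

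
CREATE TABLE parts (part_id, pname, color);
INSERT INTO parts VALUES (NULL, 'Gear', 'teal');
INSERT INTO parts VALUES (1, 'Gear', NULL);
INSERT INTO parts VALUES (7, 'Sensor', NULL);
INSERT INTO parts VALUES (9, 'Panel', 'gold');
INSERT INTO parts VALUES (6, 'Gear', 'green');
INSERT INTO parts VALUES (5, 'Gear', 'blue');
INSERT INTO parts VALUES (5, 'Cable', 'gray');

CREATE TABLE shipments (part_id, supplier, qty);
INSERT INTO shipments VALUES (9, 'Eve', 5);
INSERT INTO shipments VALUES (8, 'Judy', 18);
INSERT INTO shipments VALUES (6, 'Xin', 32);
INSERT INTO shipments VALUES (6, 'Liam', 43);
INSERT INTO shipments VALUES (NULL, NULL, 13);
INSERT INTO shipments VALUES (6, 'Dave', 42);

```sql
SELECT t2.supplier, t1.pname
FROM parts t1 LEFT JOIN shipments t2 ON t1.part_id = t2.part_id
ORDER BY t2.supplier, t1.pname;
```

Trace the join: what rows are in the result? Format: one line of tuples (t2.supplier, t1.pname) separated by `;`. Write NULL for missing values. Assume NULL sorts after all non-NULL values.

LEFT JOIN keeps every row from `parts`; unmatched rows get NULL for `shipments`'s columns.
Matching on t1.part_id = t2.part_id. A NULL in a compared column never satisfies the condition.
Matched pairs: 4; unmatched t1 rows kept: 5.

(Dave, Gear); (Eve, Panel); (Liam, Gear); (Xin, Gear); (NULL, Cable); (NULL, Gear); (NULL, Gear); (NULL, Gear); (NULL, Sensor)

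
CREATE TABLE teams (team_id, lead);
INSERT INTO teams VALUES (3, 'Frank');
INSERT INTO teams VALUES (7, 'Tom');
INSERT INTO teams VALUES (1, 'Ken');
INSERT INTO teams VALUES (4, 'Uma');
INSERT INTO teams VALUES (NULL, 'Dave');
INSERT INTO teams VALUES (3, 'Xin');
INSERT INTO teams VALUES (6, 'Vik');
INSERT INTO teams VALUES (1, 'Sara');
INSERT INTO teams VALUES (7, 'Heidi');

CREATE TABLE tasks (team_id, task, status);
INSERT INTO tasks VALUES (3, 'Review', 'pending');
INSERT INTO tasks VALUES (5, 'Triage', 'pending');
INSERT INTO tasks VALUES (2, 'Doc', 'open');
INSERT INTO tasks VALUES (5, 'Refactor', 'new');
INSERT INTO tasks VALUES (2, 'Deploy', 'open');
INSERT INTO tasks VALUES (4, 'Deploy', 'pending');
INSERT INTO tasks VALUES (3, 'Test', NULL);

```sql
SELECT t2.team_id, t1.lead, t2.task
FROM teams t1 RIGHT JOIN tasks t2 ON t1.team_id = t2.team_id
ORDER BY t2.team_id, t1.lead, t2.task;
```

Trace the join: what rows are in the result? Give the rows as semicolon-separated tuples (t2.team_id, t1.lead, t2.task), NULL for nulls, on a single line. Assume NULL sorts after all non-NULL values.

(2, NULL, Deploy); (2, NULL, Doc); (3, Frank, Review); (3, Frank, Test); (3, Xin, Review); (3, Xin, Test); (4, Uma, Deploy); (5, NULL, Refactor); (5, NULL, Triage)

RIGHT JOIN keeps every row from `tasks`; unmatched rows get NULL for `teams`'s columns.
Matching on t1.team_id = t2.team_id. A NULL in a compared column never satisfies the condition.
- team_id=3: 2 matching t2 row(s), so 2 row(s) emitted.
- team_id=7: no matching t2 row.
- team_id=1: no matching t2 row.
- team_id=4: 1 matching t2 row(s), so 1 row(s) emitted.
- team_id=NULL: no matching t2 row.
- team_id=3: 2 matching t2 row(s), so 2 row(s) emitted.
- team_id=6: no matching t2 row.
- team_id=1: no matching t2 row.
- team_id=7: no matching t2 row.
- 4 row(s) from t2 found no t1 partner → padded with NULL.
After projecting and ordering:
t2.team_id | t1.lead | t2.task
2 | NULL | Deploy
2 | NULL | Doc
3 | Frank | Review
3 | Frank | Test
3 | Xin | Review
3 | Xin | Test
4 | Uma | Deploy
5 | NULL | Refactor
5 | NULL | Triage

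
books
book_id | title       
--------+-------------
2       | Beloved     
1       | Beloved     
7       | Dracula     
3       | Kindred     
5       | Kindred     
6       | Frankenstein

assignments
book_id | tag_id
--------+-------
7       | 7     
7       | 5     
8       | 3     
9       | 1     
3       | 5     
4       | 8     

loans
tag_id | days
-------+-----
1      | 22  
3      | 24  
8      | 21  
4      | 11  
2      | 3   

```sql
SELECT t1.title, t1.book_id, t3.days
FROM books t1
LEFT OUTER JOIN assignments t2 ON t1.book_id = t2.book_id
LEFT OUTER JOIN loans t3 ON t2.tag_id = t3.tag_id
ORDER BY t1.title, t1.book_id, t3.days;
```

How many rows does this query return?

Step 1 — t1 LEFT JOIN t2 on book_id → 7 row(s).
Then LEFT JOIN `loans t3` on tag_id: each of those 7 rows is kept; rows whose t2.tag_id has no match in t3 get NULL for t3's columns.
Result: 7 row(s).

7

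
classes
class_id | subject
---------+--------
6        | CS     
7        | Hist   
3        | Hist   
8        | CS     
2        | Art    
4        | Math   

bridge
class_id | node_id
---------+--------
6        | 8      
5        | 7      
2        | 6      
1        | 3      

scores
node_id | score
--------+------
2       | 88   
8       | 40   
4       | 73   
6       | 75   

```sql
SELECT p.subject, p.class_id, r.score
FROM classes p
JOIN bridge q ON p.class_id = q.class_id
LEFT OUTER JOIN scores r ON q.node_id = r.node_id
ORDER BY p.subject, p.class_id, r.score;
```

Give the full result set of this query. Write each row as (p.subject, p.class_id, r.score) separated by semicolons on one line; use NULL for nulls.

Joins associate left-to-right: classes INNER JOIN bridge on class_id gives 2 intermediate row(s).
Then LEFT JOIN `scores r` on node_id: each of those 2 rows is kept; rows whose q.node_id has no match in r get NULL for r's columns.

(Art, 2, 75); (CS, 6, 40)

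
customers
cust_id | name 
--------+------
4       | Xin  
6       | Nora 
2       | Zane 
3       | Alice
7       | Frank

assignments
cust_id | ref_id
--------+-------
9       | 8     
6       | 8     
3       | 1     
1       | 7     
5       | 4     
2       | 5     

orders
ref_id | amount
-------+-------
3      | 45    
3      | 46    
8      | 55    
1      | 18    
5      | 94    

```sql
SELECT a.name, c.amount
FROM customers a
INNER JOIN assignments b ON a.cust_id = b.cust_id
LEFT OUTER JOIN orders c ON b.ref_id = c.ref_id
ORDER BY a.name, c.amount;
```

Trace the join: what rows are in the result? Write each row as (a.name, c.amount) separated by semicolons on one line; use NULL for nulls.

Joins associate left-to-right: customers INNER JOIN assignments on cust_id gives 3 intermediate row(s).
Then LEFT JOIN `orders c` on ref_id: each of those 3 rows is kept; rows whose b.ref_id has no match in c get NULL for c's columns.

(Alice, 18); (Nora, 55); (Zane, 94)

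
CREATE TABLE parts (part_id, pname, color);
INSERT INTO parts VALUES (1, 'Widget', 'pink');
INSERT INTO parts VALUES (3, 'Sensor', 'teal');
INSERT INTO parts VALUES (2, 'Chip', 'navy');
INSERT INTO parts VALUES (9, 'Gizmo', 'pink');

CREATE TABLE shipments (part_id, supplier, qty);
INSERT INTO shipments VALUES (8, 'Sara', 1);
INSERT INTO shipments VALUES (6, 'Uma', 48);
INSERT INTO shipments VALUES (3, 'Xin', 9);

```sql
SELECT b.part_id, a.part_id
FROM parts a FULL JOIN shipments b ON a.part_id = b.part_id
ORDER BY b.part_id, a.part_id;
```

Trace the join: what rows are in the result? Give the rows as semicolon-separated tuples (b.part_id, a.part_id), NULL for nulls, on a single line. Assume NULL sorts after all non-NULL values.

(3, 3); (6, NULL); (8, NULL); (NULL, 1); (NULL, 2); (NULL, 9)

FULL OUTER JOIN keeps every row from both sides; unmatched rows get NULL for the other side's columns.
Matching on a.part_id = b.part_id.
- a row (part_id=1): no match → kept, b columns NULL.
- a row (part_id=3): matches 1 b row(s) → 1 output row(s).
- a row (part_id=2): no match → kept, b columns NULL.
- a row (part_id=9): no match → kept, b columns NULL.
- plus 2 unmatched b row(s), each kept with NULL a columns.
After projecting and ordering:
b.part_id | a.part_id
3 | 3
6 | NULL
8 | NULL
NULL | 1
NULL | 2
NULL | 9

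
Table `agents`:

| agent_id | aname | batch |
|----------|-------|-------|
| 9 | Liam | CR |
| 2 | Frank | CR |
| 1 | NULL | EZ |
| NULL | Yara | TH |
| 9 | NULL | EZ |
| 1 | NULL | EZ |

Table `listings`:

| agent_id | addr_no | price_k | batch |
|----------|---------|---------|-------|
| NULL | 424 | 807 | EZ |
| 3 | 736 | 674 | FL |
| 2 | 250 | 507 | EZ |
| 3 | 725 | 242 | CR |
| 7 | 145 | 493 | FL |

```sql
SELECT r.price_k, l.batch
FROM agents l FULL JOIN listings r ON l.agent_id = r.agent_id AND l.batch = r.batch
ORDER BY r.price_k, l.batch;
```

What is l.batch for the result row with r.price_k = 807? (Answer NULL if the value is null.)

FULL OUTER JOIN keeps every row from both sides; unmatched rows get NULL for the other side's columns.
Matching on l.agent_id = r.agent_id AND l.batch = r.batch. A NULL in a compared column never satisfies the condition.
- l row (agent_id=9, batch=CR): no match → kept, r columns NULL.
- l row (agent_id=2, batch=CR): no match → kept, r columns NULL.
- l row (agent_id=1, batch=EZ): no match → kept, r columns NULL.
- l row (agent_id=NULL, batch=TH): no match → kept, r columns NULL.
- l row (agent_id=9, batch=EZ): no match → kept, r columns NULL.
- l row (agent_id=1, batch=EZ): no match → kept, r columns NULL.
- plus 5 unmatched r row(s), each kept with NULL l columns.

NULL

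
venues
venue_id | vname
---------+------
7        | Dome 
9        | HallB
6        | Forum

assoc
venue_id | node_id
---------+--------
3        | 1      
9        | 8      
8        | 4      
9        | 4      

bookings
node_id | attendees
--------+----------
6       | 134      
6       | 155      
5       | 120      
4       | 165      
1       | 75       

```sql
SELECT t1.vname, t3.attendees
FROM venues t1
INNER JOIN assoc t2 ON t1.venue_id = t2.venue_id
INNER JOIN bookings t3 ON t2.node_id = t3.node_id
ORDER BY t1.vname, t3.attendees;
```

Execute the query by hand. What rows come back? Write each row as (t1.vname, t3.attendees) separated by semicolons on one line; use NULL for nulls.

(HallB, 165)

Step 1 — t1 INNER JOIN t2 on venue_id → 2 row(s).
Then INNER JOIN `bookings t3` on node_id: keep only rows whose t2.node_id appears in t3.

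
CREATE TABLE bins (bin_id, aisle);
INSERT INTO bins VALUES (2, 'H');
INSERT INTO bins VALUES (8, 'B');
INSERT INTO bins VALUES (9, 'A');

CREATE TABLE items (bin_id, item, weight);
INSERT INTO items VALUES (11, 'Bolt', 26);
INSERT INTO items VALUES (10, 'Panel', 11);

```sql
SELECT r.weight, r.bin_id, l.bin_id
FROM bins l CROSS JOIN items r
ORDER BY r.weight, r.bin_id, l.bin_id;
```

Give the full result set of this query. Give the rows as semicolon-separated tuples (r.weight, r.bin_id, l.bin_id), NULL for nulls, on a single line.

CROSS JOIN pairs every row of `bins` with every row of `items`: 3 × 2 = 6 rows.

(11, 10, 2); (11, 10, 8); (11, 10, 9); (26, 11, 2); (26, 11, 8); (26, 11, 9)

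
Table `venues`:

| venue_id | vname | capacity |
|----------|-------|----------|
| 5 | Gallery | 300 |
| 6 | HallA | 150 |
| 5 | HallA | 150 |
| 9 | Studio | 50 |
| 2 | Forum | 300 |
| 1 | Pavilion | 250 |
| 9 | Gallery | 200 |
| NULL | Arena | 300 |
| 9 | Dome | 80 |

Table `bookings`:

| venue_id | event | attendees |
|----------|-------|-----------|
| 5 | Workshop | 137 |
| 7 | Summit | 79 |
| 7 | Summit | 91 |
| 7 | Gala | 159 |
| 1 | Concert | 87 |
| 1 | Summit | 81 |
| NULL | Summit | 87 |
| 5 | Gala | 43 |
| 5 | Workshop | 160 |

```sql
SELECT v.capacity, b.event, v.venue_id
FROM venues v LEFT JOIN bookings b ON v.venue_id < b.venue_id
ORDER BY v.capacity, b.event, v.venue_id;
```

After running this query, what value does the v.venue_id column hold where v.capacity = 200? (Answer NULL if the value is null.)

9

LEFT JOIN keeps every row from `venues`; unmatched rows get NULL for `bookings`'s columns.
Matching on v.venue_id < b.venue_id. A NULL in a compared column never satisfies the condition.
Matched pairs: 21; unmatched v rows kept: 4.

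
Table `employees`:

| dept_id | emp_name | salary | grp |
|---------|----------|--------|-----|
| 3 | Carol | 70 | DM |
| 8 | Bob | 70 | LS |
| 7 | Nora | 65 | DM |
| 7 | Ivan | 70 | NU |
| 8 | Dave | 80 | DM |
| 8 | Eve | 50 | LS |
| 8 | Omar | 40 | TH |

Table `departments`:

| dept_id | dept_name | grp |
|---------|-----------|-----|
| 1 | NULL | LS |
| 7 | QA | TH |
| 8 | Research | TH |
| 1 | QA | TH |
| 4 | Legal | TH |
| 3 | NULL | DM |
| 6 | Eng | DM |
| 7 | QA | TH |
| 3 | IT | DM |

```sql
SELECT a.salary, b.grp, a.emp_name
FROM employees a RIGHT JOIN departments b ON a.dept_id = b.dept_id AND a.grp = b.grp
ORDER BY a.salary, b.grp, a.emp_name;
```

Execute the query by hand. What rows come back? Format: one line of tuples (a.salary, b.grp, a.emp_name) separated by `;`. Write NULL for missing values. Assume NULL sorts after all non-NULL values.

RIGHT JOIN keeps every row from `departments`; unmatched rows get NULL for `employees`'s columns.
Matching on a.dept_id = b.dept_id AND a.grp = b.grp.
Matched pairs: 3; unmatched b rows kept: 6.

(40, TH, Omar); (70, DM, Carol); (70, DM, Carol); (NULL, DM, NULL); (NULL, LS, NULL); (NULL, TH, NULL); (NULL, TH, NULL); (NULL, TH, NULL); (NULL, TH, NULL)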